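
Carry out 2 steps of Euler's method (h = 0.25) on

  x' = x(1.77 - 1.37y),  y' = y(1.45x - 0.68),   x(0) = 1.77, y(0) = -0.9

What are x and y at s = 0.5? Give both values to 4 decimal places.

Euler on (x,y): x_{n+1} = x_n + h·x', y_{n+1} = y_n + h·y'.
0.000000: (1.770000, -0.900000); f=(5.315310, -1.697850) → (3.098828, -1.324463)
0.250000: (3.098828, -1.324463); f=(11.107789, -5.050573) → (5.875775, -2.587106)
(x(0.5), y(0.5)) ≈ (5.8758, -2.5871)

5.8758, -2.5871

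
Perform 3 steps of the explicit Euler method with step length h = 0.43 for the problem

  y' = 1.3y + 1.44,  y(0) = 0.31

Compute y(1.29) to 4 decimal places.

4.2641

Euler: y_{n+1} = y_n + h·f(x_n, y_n).
x=0.000000, y=0.310000: f=1.843000 → y ← 0.310000 + 0.43·1.843000 = 1.102490
x=0.430000, y=1.102490: f=2.873237 → y ← 1.102490 + 0.43·2.873237 = 2.337982
x=0.860000, y=2.337982: f=4.479376 → y ← 2.337982 + 0.43·4.479376 = 4.264114
y(1.29) ≈ 4.2641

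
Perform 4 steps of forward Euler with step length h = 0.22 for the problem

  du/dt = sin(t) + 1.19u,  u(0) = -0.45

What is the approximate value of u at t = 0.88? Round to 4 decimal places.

-0.8111

Euler: u_{n+1} = u_n + h·f(t_n, u_n).
t=0.000000, u=-0.450000: f=-0.535500 → u ← -0.450000 + 0.22·(-0.535500) = -0.567810
t=0.220000, u=-0.567810: f=-0.457464 → u ← -0.567810 + 0.22·(-0.457464) = -0.668452
t=0.440000, u=-0.668452: f=-0.369519 → u ← -0.668452 + 0.22·(-0.369519) = -0.749746
t=0.660000, u=-0.749746: f=-0.279081 → u ← -0.749746 + 0.22·(-0.279081) = -0.811144
u(0.88) ≈ -0.8111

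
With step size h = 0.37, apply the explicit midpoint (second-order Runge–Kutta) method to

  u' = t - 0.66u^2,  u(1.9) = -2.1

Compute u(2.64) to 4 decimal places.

-3.9171

Midpoint: k1 = f(t_n, u_n); k2 = f(t_n + h/2, u_n + (h/2)·k1); u_{n+1} = u_n + h·k2.
t=1.900000, u=-2.100000:
  k1 = f(1.900000, -2.100000) = -1.010600
  k2 = f(2.085000, -2.286961) = -1.366926
  u ← -2.100000 + 0.37·(-1.366926) = -2.605763
t=2.270000, u=-2.605763:
  k1 = f(2.270000, -2.605763) = -2.211399
  k2 = f(2.455000, -3.014871) = -3.544037
  u ← -2.605763 + 0.37·(-3.544037) = -3.917056
u(2.64) ≈ -3.9171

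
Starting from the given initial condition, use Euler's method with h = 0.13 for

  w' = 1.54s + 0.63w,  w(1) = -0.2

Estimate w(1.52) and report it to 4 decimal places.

0.7955

Euler: w_{n+1} = w_n + h·f(s_n, w_n).
s=1.000000, w=-0.200000: f=1.414000 → w ← -0.200000 + 0.13·1.414000 = -0.016180
s=1.130000, w=-0.016180: f=1.730007 → w ← -0.016180 + 0.13·1.730007 = 0.208721
s=1.260000, w=0.208721: f=2.071894 → w ← 0.208721 + 0.13·2.071894 = 0.478067
s=1.390000, w=0.478067: f=2.441782 → w ← 0.478067 + 0.13·2.441782 = 0.795499
w(1.52) ≈ 0.7955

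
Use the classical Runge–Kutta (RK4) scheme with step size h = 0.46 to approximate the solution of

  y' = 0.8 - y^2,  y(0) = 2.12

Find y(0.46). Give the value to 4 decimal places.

1.2778

RK4: k1 = f(x_n, y_n); k2 = f(x_n + h/2, y_n + (h/2)·k1); k3 = f(x_n + h/2, y_n + (h/2)·k2); k4 = f(x_n + h, y_n + h·k3); y_{n+1} = y_n + (h/6)·(k1 + 2k2 + 2k3 + k4).
x=0.000000, y=2.120000:
  k1 = f(0.000000, 2.120000) = -3.694400
  k2 = f(0.230000, 1.270288) = -0.813632
  k3 = f(0.230000, 1.932865) = -2.935966
  k4 = f(0.460000, 0.769456) = 0.207938
  y ← 2.120000 + (0.46/6)·(k1 + 2k2 + 2k3 + k4) = 1.277766
y(0.46) ≈ 1.2778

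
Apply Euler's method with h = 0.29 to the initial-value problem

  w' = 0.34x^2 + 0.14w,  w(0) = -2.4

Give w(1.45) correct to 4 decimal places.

Euler: w_{n+1} = w_n + h·f(x_n, w_n).
x=0.000000, w=-2.400000: f=-0.336000 → w ← -2.400000 + 0.29·(-0.336000) = -2.497440
x=0.290000, w=-2.497440: f=-0.321048 → w ← -2.497440 + 0.29·(-0.321048) = -2.590544
x=0.580000, w=-2.590544: f=-0.248300 → w ← -2.590544 + 0.29·(-0.248300) = -2.662551
x=0.870000, w=-2.662551: f=-0.115411 → w ← -2.662551 + 0.29·(-0.115411) = -2.696020
x=1.160000, w=-2.696020: f=0.080061 → w ← -2.696020 + 0.29·0.080061 = -2.672802
w(1.45) ≈ -2.6728

-2.6728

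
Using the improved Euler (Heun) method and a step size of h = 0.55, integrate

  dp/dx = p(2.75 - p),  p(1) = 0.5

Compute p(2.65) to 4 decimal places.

Heun: k1 = f(x_n, p_n); k2 = f(x_n + h, p_n + h·k1); p_{n+1} = p_n + (h/2)·(k1 + k2).
x=1.000000, p=0.500000:
  k1 = f(1.000000, 0.500000) = 1.125000
  k2 = f(1.550000, 1.118750) = 1.824961
  p ← 0.500000 + (0.55/2)·(1.125000 + 1.824961) = 1.311239
x=1.550000, p=1.311239:
  k1 = f(1.550000, 1.311239) = 1.886560
  k2 = f(2.100000, 2.348847) = 0.942247
  p ← 1.311239 + (0.55/2)·(1.886560 + 0.942247) = 2.089161
x=2.100000, p=2.089161:
  k1 = f(2.100000, 2.089161) = 1.380599
  k2 = f(2.650000, 2.848490) = -0.280549
  p ← 2.089161 + (0.55/2)·(1.380599 + (-0.280549)) = 2.391675
p(2.65) ≈ 2.3917

2.3917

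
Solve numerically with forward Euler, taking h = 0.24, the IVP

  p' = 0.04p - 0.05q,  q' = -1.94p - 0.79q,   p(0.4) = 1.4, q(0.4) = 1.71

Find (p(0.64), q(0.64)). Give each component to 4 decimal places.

1.3929, 0.7339

Euler on (p,q): p_{n+1} = p_n + h·p', q_{n+1} = q_n + h·q'.
0.400000: (1.400000, 1.710000); f=(-0.029500, -4.066900) → (1.392920, 0.733944)
(p(0.64), q(0.64)) ≈ (1.3929, 0.7339)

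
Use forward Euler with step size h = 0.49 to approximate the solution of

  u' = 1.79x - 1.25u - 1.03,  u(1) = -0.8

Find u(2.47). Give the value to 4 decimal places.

1.5522

Euler: u_{n+1} = u_n + h·f(x_n, u_n).
x=1.000000, u=-0.800000: f=1.760000 → u ← -0.800000 + 0.49·1.760000 = 0.062400
x=1.490000, u=0.062400: f=1.559100 → u ← 0.062400 + 0.49·1.559100 = 0.826359
x=1.980000, u=0.826359: f=1.481251 → u ← 0.826359 + 0.49·1.481251 = 1.552172
u(2.47) ≈ 1.5522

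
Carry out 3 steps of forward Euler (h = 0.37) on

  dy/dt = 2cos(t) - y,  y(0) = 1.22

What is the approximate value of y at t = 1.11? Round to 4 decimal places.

Euler: y_{n+1} = y_n + h·f(t_n, y_n).
t=0.000000, y=1.220000: f=0.780000 → y ← 1.220000 + 0.37·0.780000 = 1.508600
t=0.370000, y=1.508600: f=0.356055 → y ← 1.508600 + 0.37·0.356055 = 1.640340
t=0.740000, y=1.640340: f=-0.163403 → y ← 1.640340 + 0.37·(-0.163403) = 1.579881
y(1.11) ≈ 1.5799

1.5799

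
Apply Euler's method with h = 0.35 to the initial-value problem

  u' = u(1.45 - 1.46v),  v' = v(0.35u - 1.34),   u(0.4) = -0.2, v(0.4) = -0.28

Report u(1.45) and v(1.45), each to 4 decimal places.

Euler on (u,v): u_{n+1} = u_n + h·u', v_{n+1} = v_n + h·v'.
0.400000: (-0.200000, -0.280000); f=(-0.371760, 0.394800) → (-0.330116, -0.141820)
0.750000: (-0.330116, -0.141820); f=(-0.547021, 0.206425) → (-0.521573, -0.069571)
1.100000: (-0.521573, -0.069571); f=(-0.809260, 0.105926) → (-0.804814, -0.032497)
(u(1.45), v(1.45)) ≈ (-0.8048, -0.0325)

-0.8048, -0.0325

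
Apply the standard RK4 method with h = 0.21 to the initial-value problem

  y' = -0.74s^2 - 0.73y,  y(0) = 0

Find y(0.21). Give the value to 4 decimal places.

RK4: k1 = f(s_n, y_n); k2 = f(s_n + h/2, y_n + (h/2)·k1); k3 = f(s_n + h/2, y_n + (h/2)·k2); k4 = f(s_n + h, y_n + h·k3); y_{n+1} = y_n + (h/6)·(k1 + 2k2 + 2k3 + k4).
s=0.000000, y=0.000000:
  k1 = f(0.000000, 0.000000) = 0.000000
  k2 = f(0.105000, 0.000000) = -0.008158
  k3 = f(0.105000, -0.000857) = -0.007533
  k4 = f(0.210000, -0.001582) = -0.031479
  y ← 0.000000 + (0.21/6)·(k1 + 2k2 + 2k3 + k4) = -0.002200
y(0.21) ≈ -0.0022

-0.0022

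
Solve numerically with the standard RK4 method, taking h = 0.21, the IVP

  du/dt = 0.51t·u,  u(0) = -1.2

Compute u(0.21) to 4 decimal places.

-1.2136

RK4: k1 = f(t_n, u_n); k2 = f(t_n + h/2, u_n + (h/2)·k1); k3 = f(t_n + h/2, u_n + (h/2)·k2); k4 = f(t_n + h, u_n + h·k3); u_{n+1} = u_n + (h/6)·(k1 + 2k2 + 2k3 + k4).
t=0.000000, u=-1.200000:
  k1 = f(0.000000, -1.200000) = 0.000000
  k2 = f(0.105000, -1.200000) = -0.064260
  k3 = f(0.105000, -1.206747) = -0.064621
  k4 = f(0.210000, -1.213570) = -0.129973
  u ← -1.200000 + (0.21/6)·(k1 + 2k2 + 2k3 + k4) = -1.213571
u(0.21) ≈ -1.2136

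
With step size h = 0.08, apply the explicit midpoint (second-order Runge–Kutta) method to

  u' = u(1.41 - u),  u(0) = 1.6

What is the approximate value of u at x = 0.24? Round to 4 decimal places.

1.5406

Midpoint: k1 = f(x_n, u_n); k2 = f(x_n + h/2, u_n + (h/2)·k1); u_{n+1} = u_n + h·k2.
x=0.000000, u=1.600000:
  k1 = f(0.000000, 1.600000) = -0.304000
  k2 = f(0.040000, 1.587840) = -0.282381
  u ← 1.600000 + 0.08·(-0.282381) = 1.577409
x=0.080000, u=1.577409:
  k1 = f(0.080000, 1.577409) = -0.264073
  k2 = f(0.120000, 1.566847) = -0.245754
  u ← 1.577409 + 0.08·(-0.245754) = 1.557749
x=0.160000, u=1.557749:
  k1 = f(0.160000, 1.557749) = -0.230156
  k2 = f(0.200000, 1.548543) = -0.214540
  u ← 1.557749 + 0.08·(-0.214540) = 1.540586
u(0.24) ≈ 1.5406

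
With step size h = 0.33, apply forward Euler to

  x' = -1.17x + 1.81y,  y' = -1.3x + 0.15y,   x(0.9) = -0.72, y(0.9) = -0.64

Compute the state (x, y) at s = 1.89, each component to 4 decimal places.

-0.4599, 0.2816

Euler on (x,y): x_{n+1} = x_n + h·x', y_{n+1} = y_n + h·y'.
0.900000: (-0.720000, -0.640000); f=(-0.316000, 0.840000) → (-0.824280, -0.362800)
1.230000: (-0.824280, -0.362800); f=(0.307740, 1.017144) → (-0.722726, -0.027142)
1.560000: (-0.722726, -0.027142); f=(0.796461, 0.935472) → (-0.459894, 0.281563)
(x(1.89), y(1.89)) ≈ (-0.4599, 0.2816)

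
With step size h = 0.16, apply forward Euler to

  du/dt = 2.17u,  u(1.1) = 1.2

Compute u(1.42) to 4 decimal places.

2.1779

Euler: u_{n+1} = u_n + h·f(t_n, u_n).
t=1.100000, u=1.200000: f=2.604000 → u ← 1.200000 + 0.16·2.604000 = 1.616640
t=1.260000, u=1.616640: f=3.508109 → u ← 1.616640 + 0.16·3.508109 = 2.177937
u(1.42) ≈ 2.1779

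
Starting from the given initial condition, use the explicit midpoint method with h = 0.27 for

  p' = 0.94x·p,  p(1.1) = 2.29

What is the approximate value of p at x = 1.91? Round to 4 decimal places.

Midpoint: k1 = f(x_n, p_n); k2 = f(x_n + h/2, p_n + (h/2)·k1); p_{n+1} = p_n + h·k2.
x=1.100000, p=2.290000:
  k1 = f(1.100000, 2.290000) = 2.367860
  k2 = f(1.235000, 2.609661) = 3.029556
  p ← 2.290000 + 0.27·3.029556 = 3.107980
x=1.370000, p=3.107980:
  k1 = f(1.370000, 3.107980) = 4.002457
  k2 = f(1.505000, 3.648312) = 5.161266
  p ← 3.107980 + 0.27·5.161266 = 4.501522
x=1.640000, p=4.501522:
  k1 = f(1.640000, 4.501522) = 6.939546
  k2 = f(1.775000, 5.438361) = 9.073905
  p ← 4.501522 + 0.27·9.073905 = 6.951476
p(1.91) ≈ 6.9515

6.9515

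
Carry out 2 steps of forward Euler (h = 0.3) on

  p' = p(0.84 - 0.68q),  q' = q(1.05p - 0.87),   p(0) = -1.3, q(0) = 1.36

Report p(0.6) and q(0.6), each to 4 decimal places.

Euler on (p,q): p_{n+1} = p_n + h·p', q_{n+1} = q_n + h·q'.
0.000000: (-1.300000, 1.360000); f=(0.110240, -3.039600) → (-1.266928, 0.448120)
0.300000: (-1.266928, 0.448120); f=(-0.678159, -0.985987) → (-1.470376, 0.152324)
(p(0.6), q(0.6)) ≈ (-1.4704, 0.1523)

-1.4704, 0.1523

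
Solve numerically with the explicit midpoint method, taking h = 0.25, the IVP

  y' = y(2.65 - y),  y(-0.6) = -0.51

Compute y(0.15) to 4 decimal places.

-11.8147

Midpoint: k1 = f(t_n, y_n); k2 = f(t_n + h/2, y_n + (h/2)·k1); y_{n+1} = y_n + h·k2.
t=-0.600000, y=-0.510000:
  k1 = f(-0.600000, -0.510000) = -1.611600
  k2 = f(-0.475000, -0.711450) = -2.391504
  y ← -0.510000 + 0.25·(-2.391504) = -1.107876
t=-0.350000, y=-1.107876:
  k1 = f(-0.350000, -1.107876) = -4.163260
  k2 = f(-0.225000, -1.628283) = -6.966258
  y ← -1.107876 + 0.25·(-6.966258) = -2.849440
t=-0.100000, y=-2.849440:
  k1 = f(-0.100000, -2.849440) = -15.670328
  k2 = f(0.025000, -4.808231) = -35.860902
  y ← -2.849440 + 0.25·(-35.860902) = -11.814666
y(0.15) ≈ -11.8147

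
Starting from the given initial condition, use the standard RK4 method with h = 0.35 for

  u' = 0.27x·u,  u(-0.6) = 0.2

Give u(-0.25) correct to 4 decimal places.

0.1921

RK4: k1 = f(x_n, u_n); k2 = f(x_n + h/2, u_n + (h/2)·k1); k3 = f(x_n + h/2, u_n + (h/2)·k2); k4 = f(x_n + h, u_n + h·k3); u_{n+1} = u_n + (h/6)·(k1 + 2k2 + 2k3 + k4).
x=-0.600000, u=0.200000:
  k1 = f(-0.600000, 0.200000) = -0.032400
  k2 = f(-0.425000, 0.194330) = -0.022299
  k3 = f(-0.425000, 0.196098) = -0.022502
  k4 = f(-0.250000, 0.192124) = -0.012968
  u ← 0.200000 + (0.35/6)·(k1 + 2k2 + 2k3 + k4) = 0.192127
u(-0.25) ≈ 0.1921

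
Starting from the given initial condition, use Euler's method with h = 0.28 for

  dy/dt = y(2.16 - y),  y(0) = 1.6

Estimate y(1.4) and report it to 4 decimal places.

Euler: y_{n+1} = y_n + h·f(t_n, y_n).
t=0.000000, y=1.600000: f=0.896000 → y ← 1.600000 + 0.28·0.896000 = 1.850880
t=0.280000, y=1.850880: f=0.572144 → y ← 1.850880 + 0.28·0.572144 = 2.011080
t=0.560000, y=2.011080: f=0.299489 → y ← 2.011080 + 0.28·0.299489 = 2.094937
t=0.840000, y=2.094937: f=0.136302 → y ← 2.094937 + 0.28·0.136302 = 2.133102
t=1.120000, y=2.133102: f=0.057376 → y ← 2.133102 + 0.28·0.057376 = 2.149167
y(1.4) ≈ 2.1492

2.1492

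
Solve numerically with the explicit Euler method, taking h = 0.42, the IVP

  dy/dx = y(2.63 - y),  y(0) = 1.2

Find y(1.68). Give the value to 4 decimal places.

2.6293

Euler: y_{n+1} = y_n + h·f(x_n, y_n).
x=0.000000, y=1.200000: f=1.716000 → y ← 1.200000 + 0.42·1.716000 = 1.920720
x=0.420000, y=1.920720: f=1.362328 → y ← 1.920720 + 0.42·1.362328 = 2.492898
x=0.840000, y=2.492898: f=0.341782 → y ← 2.492898 + 0.42·0.341782 = 2.636446
x=1.260000, y=2.636446: f=-0.016995 → y ← 2.636446 + 0.42·(-0.016995) = 2.629308
y(1.68) ≈ 2.6293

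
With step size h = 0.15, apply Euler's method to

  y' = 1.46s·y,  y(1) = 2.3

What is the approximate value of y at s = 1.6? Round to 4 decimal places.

5.9409

Euler: y_{n+1} = y_n + h·f(s_n, y_n).
s=1.000000, y=2.300000: f=3.358000 → y ← 2.300000 + 0.15·3.358000 = 2.803700
s=1.150000, y=2.803700: f=4.707412 → y ← 2.803700 + 0.15·4.707412 = 3.509812
s=1.300000, y=3.509812: f=6.661623 → y ← 3.509812 + 0.15·6.661623 = 4.509055
s=1.450000, y=4.509055: f=9.545670 → y ← 4.509055 + 0.15·9.545670 = 5.940906
y(1.6) ≈ 5.9409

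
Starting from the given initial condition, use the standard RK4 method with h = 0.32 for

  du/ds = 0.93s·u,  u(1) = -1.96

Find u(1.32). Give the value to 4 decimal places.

RK4: k1 = f(s_n, u_n); k2 = f(s_n + h/2, u_n + (h/2)·k1); k3 = f(s_n + h/2, u_n + (h/2)·k2); k4 = f(s_n + h, u_n + h·k3); u_{n+1} = u_n + (h/6)·(k1 + 2k2 + 2k3 + k4).
s=1.000000, u=-1.960000:
  k1 = f(1.000000, -1.960000) = -1.822800
  k2 = f(1.160000, -2.251648) = -2.429078
  k3 = f(1.160000, -2.348652) = -2.533726
  k4 = f(1.320000, -2.770792) = -3.401425
  u ← -1.960000 + (0.32/6)·(k1 + 2k2 + 2k3 + k4) = -2.767991
u(1.32) ≈ -2.7680

-2.7680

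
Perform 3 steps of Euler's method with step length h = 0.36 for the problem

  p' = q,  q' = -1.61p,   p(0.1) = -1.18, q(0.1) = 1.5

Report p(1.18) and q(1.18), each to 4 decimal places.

Euler on (p,q): p_{n+1} = p_n + h·p', q_{n+1} = q_n + h·q'.
0.100000: (-1.180000, 1.500000); f=(1.500000, 1.899800) → (-0.640000, 2.183928)
0.460000: (-0.640000, 2.183928); f=(2.183928, 1.030400) → (0.146214, 2.554872)
0.820000: (0.146214, 2.554872); f=(2.554872, -0.235405) → (1.065968, 2.470126)
(p(1.18), q(1.18)) ≈ (1.0660, 2.4701)

1.0660, 2.4701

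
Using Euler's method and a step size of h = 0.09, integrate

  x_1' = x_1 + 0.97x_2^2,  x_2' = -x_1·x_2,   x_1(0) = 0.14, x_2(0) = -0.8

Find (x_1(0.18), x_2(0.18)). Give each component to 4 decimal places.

Euler on (x_1,x_2): x_1_{n+1} = x_1_n + h·x_1', x_2_{n+1} = x_2_n + h·x_2'.
0.000000: (0.140000, -0.800000); f=(0.760800, 0.112000) → (0.208472, -0.789920)
0.090000: (0.208472, -0.789920); f=(0.813726, 0.164676) → (0.281707, -0.775099)
(x_1(0.18), x_2(0.18)) ≈ (0.2817, -0.7751)

0.2817, -0.7751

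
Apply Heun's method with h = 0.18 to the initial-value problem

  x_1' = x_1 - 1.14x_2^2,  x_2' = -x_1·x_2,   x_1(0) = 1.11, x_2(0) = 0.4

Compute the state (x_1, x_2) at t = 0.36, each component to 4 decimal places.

1.5336, 0.2518

Heun on (x_1,x_2): k1 = f(t_n, state_n); k2 = f(t_n + h, state_n + h·k1); state_{n+1} = state_n + (h/2)·(k1 + k2).
0.000000: (1.110000, 0.400000)
  k1 = (0.927600, -0.444000)
  predictor → (1.276968, 0.320080)
  k2 = (1.160174, -0.408732)
  → (1.297900, 0.323254)
0.180000: (1.297900, 0.323254)
  k1 = (1.178777, -0.419551)
  predictor → (1.510080, 0.247735)
  k2 = (1.440115, -0.374099)
  → (1.533600, 0.251826)
(x_1(0.36), x_2(0.36)) ≈ (1.5336, 0.2518)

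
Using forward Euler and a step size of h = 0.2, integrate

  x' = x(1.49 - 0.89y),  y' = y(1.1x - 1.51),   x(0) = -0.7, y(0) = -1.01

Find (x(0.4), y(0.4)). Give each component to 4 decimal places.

-1.4439, -0.2585

Euler on (x,y): x_{n+1} = x_n + h·x', y_{n+1} = y_n + h·y'.
0.000000: (-0.700000, -1.010000); f=(-1.672230, 2.302800) → (-1.034446, -0.549440)
0.200000: (-1.034446, -0.549440); f=(-2.047170, 1.454857) → (-1.443880, -0.258469)
(x(0.4), y(0.4)) ≈ (-1.4439, -0.2585)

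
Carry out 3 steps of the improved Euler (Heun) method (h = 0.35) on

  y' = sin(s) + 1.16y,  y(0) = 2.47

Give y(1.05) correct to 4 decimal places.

8.8813

Heun: k1 = f(s_n, y_n); k2 = f(s_n + h, y_n + h·k1); y_{n+1} = y_n + (h/2)·(k1 + k2).
s=0.000000, y=2.470000:
  k1 = f(0.000000, 2.470000) = 2.865200
  k2 = f(0.350000, 3.472820) = 4.371369
  y ← 2.470000 + (0.35/2)·(2.865200 + 4.371369) = 3.736400
s=0.350000, y=3.736400:
  k1 = f(0.350000, 3.736400) = 4.677121
  k2 = f(0.700000, 5.373392) = 6.877352
  y ← 3.736400 + (0.35/2)·(4.677121 + 6.877352) = 5.758432
s=0.700000, y=5.758432:
  k1 = f(0.700000, 5.758432) = 7.323999
  k2 = f(1.050000, 8.321832) = 10.520749
  y ← 5.758432 + (0.35/2)·(7.323999 + 10.520749) = 8.881263
y(1.05) ≈ 8.8813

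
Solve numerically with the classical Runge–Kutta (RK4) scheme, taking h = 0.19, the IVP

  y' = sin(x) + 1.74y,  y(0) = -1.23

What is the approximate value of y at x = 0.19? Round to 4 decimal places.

-1.6917

RK4: k1 = f(x_n, y_n); k2 = f(x_n + h/2, y_n + (h/2)·k1); k3 = f(x_n + h/2, y_n + (h/2)·k2); k4 = f(x_n + h, y_n + h·k3); y_{n+1} = y_n + (h/6)·(k1 + 2k2 + 2k3 + k4).
x=0.000000, y=-1.230000:
  k1 = f(0.000000, -1.230000) = -2.140200
  k2 = f(0.095000, -1.433319) = -2.399118
  k3 = f(0.095000, -1.457916) = -2.441917
  k4 = f(0.190000, -1.693964) = -2.758639
  y ← -1.230000 + (0.19/6)·(k1 + 2k2 + 2k3 + k4) = -1.691729
y(0.19) ≈ -1.6917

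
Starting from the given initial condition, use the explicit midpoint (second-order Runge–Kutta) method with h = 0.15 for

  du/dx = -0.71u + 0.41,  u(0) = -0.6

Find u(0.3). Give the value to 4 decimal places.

Midpoint: k1 = f(x_n, u_n); k2 = f(x_n + h/2, u_n + (h/2)·k1); u_{n+1} = u_n + h·k2.
x=0.000000, u=-0.600000:
  k1 = f(0.000000, -0.600000) = 0.836000
  k2 = f(0.075000, -0.537300) = 0.791483
  u ← -0.600000 + 0.15·0.791483 = -0.481278
x=0.150000, u=-0.481278:
  k1 = f(0.150000, -0.481278) = 0.751707
  k2 = f(0.225000, -0.424900) = 0.711679
  u ← -0.481278 + 0.15·0.711679 = -0.374526
u(0.3) ≈ -0.3745

-0.3745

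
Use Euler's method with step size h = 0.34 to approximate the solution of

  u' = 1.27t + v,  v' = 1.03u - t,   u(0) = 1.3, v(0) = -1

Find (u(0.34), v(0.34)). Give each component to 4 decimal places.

Euler on (u,v): u_{n+1} = u_n + h·u', v_{n+1} = v_n + h·v'.
0.000000: (1.300000, -1.000000); f=(-1.000000, 1.339000) → (0.960000, -0.544740)
(u(0.34), v(0.34)) ≈ (0.9600, -0.5447)

0.9600, -0.5447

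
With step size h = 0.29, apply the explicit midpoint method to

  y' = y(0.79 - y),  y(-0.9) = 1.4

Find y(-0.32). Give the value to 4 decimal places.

1.1026

Midpoint: k1 = f(t_n, y_n); k2 = f(t_n + h/2, y_n + (h/2)·k1); y_{n+1} = y_n + h·k2.
t=-0.900000, y=1.400000:
  k1 = f(-0.900000, 1.400000) = -0.854000
  k2 = f(-0.755000, 1.276170) = -0.620436
  y ← 1.400000 + 0.29·(-0.620436) = 1.220074
t=-0.610000, y=1.220074:
  k1 = f(-0.610000, 1.220074) = -0.524722
  k2 = f(-0.465000, 1.143989) = -0.404960
  y ← 1.220074 + 0.29·(-0.404960) = 1.102635
y(-0.32) ≈ 1.1026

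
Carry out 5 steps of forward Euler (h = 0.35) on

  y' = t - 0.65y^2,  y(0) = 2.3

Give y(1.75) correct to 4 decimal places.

Euler: y_{n+1} = y_n + h·f(t_n, y_n).
t=0.000000, y=2.300000: f=-3.438500 → y ← 2.300000 + 0.35·(-3.438500) = 1.096525
t=0.350000, y=1.096525: f=-0.431539 → y ← 1.096525 + 0.35·(-0.431539) = 0.945486
t=0.700000, y=0.945486: f=0.118936 → y ← 0.945486 + 0.35·0.118936 = 0.987114
t=1.050000, y=0.987114: f=0.416644 → y ← 0.987114 + 0.35·0.416644 = 1.132939
t=1.400000, y=1.132939: f=0.565691 → y ← 1.132939 + 0.35·0.565691 = 1.330931
y(1.75) ≈ 1.3309

1.3309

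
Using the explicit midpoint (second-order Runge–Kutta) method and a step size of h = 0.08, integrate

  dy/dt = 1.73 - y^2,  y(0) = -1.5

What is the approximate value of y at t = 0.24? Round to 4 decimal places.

-1.6830

Midpoint: k1 = f(t_n, y_n); k2 = f(t_n + h/2, y_n + (h/2)·k1); y_{n+1} = y_n + h·k2.
t=0.000000, y=-1.500000:
  k1 = f(0.000000, -1.500000) = -0.520000
  k2 = f(0.040000, -1.520800) = -0.582833
  y ← -1.500000 + 0.08·(-0.582833) = -1.546627
t=0.080000, y=-1.546627:
  k1 = f(0.080000, -1.546627) = -0.662054
  k2 = f(0.120000, -1.573109) = -0.744671
  y ← -1.546627 + 0.08·(-0.744671) = -1.606200
t=0.160000, y=-1.606200:
  k1 = f(0.160000, -1.606200) = -0.849879
  k2 = f(0.200000, -1.640195) = -0.960241
  y ← -1.606200 + 0.08·(-0.960241) = -1.683020
y(0.24) ≈ -1.6830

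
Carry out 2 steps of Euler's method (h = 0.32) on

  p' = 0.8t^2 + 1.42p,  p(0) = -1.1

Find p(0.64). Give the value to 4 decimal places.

Euler: p_{n+1} = p_n + h·f(t_n, p_n).
t=0.000000, p=-1.100000: f=-1.562000 → p ← -1.100000 + 0.32·(-1.562000) = -1.599840
t=0.320000, p=-1.599840: f=-2.189853 → p ← -1.599840 + 0.32·(-2.189853) = -2.300593
p(0.64) ≈ -2.3006

-2.3006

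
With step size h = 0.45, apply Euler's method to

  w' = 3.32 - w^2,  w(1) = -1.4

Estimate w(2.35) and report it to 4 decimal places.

1.8387

Euler: w_{n+1} = w_n + h·f(x_n, w_n).
x=1.000000, w=-1.400000: f=1.360000 → w ← -1.400000 + 0.45·1.360000 = -0.788000
x=1.450000, w=-0.788000: f=2.699056 → w ← -0.788000 + 0.45·2.699056 = 0.426575
x=1.900000, w=0.426575: f=3.138034 → w ← 0.426575 + 0.45·3.138034 = 1.838690
w(2.35) ≈ 1.8387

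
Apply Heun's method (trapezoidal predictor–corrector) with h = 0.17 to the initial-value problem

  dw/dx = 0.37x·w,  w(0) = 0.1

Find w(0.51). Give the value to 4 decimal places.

Heun: k1 = f(x_n, w_n); k2 = f(x_n + h, w_n + h·k1); w_{n+1} = w_n + (h/2)·(k1 + k2).
x=0.000000, w=0.100000:
  k1 = f(0.000000, 0.100000) = 0.000000
  k2 = f(0.170000, 0.100000) = 0.006290
  w ← 0.100000 + (0.17/2)·(0.000000 + 0.006290) = 0.100535
x=0.170000, w=0.100535:
  k1 = f(0.170000, 0.100535) = 0.006324
  k2 = f(0.340000, 0.101610) = 0.012782
  w ← 0.100535 + (0.17/2)·(0.006324 + 0.012782) = 0.102159
x=0.340000, w=0.102159:
  k1 = f(0.340000, 0.102159) = 0.012852
  k2 = f(0.510000, 0.104343) = 0.019690
  w ← 0.102159 + (0.17/2)·(0.012852 + 0.019690) = 0.104925
w(0.51) ≈ 0.1049

0.1049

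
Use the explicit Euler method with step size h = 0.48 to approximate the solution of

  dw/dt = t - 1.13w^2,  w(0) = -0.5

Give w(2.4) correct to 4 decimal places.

Euler: w_{n+1} = w_n + h·f(t_n, w_n).
t=0.000000, w=-0.500000: f=-0.282500 → w ← -0.500000 + 0.48·(-0.282500) = -0.635600
t=0.480000, w=-0.635600: f=0.023494 → w ← -0.635600 + 0.48·0.023494 = -0.624323
t=0.960000, w=-0.624323: f=0.519550 → w ← -0.624323 + 0.48·0.519550 = -0.374939
t=1.440000, w=-0.374939: f=1.281146 → w ← -0.374939 + 0.48·1.281146 = 0.240011
t=1.920000, w=0.240011: f=1.854906 → w ← 0.240011 + 0.48·1.854906 = 1.130366
w(2.4) ≈ 1.1304

1.1304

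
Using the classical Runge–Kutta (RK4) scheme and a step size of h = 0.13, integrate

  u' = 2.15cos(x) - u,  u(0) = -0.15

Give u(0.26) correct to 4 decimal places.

RK4: k1 = f(x_n, u_n); k2 = f(x_n + h/2, u_n + (h/2)·k1); k3 = f(x_n + h/2, u_n + (h/2)·k2); k4 = f(x_n + h, u_n + h·k3); u_{n+1} = u_n + (h/6)·(k1 + 2k2 + 2k3 + k4).
x=0.000000, u=-0.150000:
  k1 = f(0.000000, -0.150000) = 2.300000
  k2 = f(0.065000, -0.000500) = 2.145960
  k3 = f(0.065000, -0.010513) = 2.155972
  k4 = f(0.130000, 0.130276) = 2.001582
  u ← -0.150000 + (0.13/6)·(k1 + 2k2 + 2k3 + k4) = 0.129618
x=0.130000, u=0.129618:
  k1 = f(0.130000, 0.129618) = 2.002240
  k2 = f(0.195000, 0.259764) = 1.849489
  k3 = f(0.195000, 0.249835) = 1.859418
  k4 = f(0.260000, 0.371342) = 1.706396
  u ← 0.129618 + (0.13/6)·(k1 + 2k2 + 2k3 + k4) = 0.370691
u(0.26) ≈ 0.3707

0.3707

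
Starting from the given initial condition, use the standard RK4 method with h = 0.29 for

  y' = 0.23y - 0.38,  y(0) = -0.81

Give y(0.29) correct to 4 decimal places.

RK4: k1 = f(t_n, y_n); k2 = f(t_n + h/2, y_n + (h/2)·k1); k3 = f(t_n + h/2, y_n + (h/2)·k2); k4 = f(t_n + h, y_n + h·k3); y_{n+1} = y_n + (h/6)·(k1 + 2k2 + 2k3 + k4).
t=0.000000, y=-0.810000:
  k1 = f(0.000000, -0.810000) = -0.566300
  k2 = f(0.145000, -0.892114) = -0.585186
  k3 = f(0.145000, -0.894852) = -0.585816
  k4 = f(0.290000, -0.979887) = -0.605374
  y ← -0.810000 + (0.29/6)·(k1 + 2k2 + 2k3 + k4) = -0.979828
y(0.29) ≈ -0.9798

-0.9798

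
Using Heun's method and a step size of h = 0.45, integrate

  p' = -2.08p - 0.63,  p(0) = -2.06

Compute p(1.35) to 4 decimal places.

-0.5252

Heun: k1 = f(x_n, p_n); k2 = f(x_n + h, p_n + h·k1); p_{n+1} = p_n + (h/2)·(k1 + k2).
x=0.000000, p=-2.060000:
  k1 = f(0.000000, -2.060000) = 3.654800
  k2 = f(0.450000, -0.415340) = 0.233907
  p ← -2.060000 + (0.45/2)·(3.654800 + 0.233907) = -1.185041
x=0.450000, p=-1.185041:
  k1 = f(0.450000, -1.185041) = 1.834885
  k2 = f(0.900000, -0.359343) = 0.117433
  p ← -1.185041 + (0.45/2)·(1.834885 + 0.117433) = -0.745769
x=0.900000, p=-0.745769:
  k1 = f(0.900000, -0.745769) = 0.921200
  k2 = f(1.350000, -0.331229) = 0.058957
  p ← -0.745769 + (0.45/2)·(0.921200 + 0.058957) = -0.525234
p(1.35) ≈ -0.5252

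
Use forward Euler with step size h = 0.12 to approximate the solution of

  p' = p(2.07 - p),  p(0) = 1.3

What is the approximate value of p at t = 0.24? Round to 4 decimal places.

1.5309

Euler: p_{n+1} = p_n + h·f(t_n, p_n).
t=0.000000, p=1.300000: f=1.001000 → p ← 1.300000 + 0.12·1.001000 = 1.420120
t=0.120000, p=1.420120: f=0.922908 → p ← 1.420120 + 0.12·0.922908 = 1.530869
p(0.24) ≈ 1.5309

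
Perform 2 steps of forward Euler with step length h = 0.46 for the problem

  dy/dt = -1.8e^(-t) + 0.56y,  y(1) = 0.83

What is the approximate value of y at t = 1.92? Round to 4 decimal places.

Euler: y_{n+1} = y_n + h·f(t_n, y_n).
t=1.000000, y=0.830000: f=-0.197383 → y ← 0.830000 + 0.46·(-0.197383) = 0.739204
t=1.460000, y=0.739204: f=-0.004071 → y ← 0.739204 + 0.46·(-0.004071) = 0.737331
y(1.92) ≈ 0.7373

0.7373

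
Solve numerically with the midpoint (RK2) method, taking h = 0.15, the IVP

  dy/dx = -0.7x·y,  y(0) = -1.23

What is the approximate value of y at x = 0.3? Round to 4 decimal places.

Midpoint: k1 = f(x_n, y_n); k2 = f(x_n + h/2, y_n + (h/2)·k1); y_{n+1} = y_n + h·k2.
x=0.000000, y=-1.230000:
  k1 = f(0.000000, -1.230000) = 0.000000
  k2 = f(0.075000, -1.230000) = 0.064575
  y ← -1.230000 + 0.15·0.064575 = -1.220314
x=0.150000, y=-1.220314:
  k1 = f(0.150000, -1.220314) = 0.128133
  k2 = f(0.225000, -1.210704) = 0.190686
  y ← -1.220314 + 0.15·0.190686 = -1.191711
y(0.3) ≈ -1.1917

-1.1917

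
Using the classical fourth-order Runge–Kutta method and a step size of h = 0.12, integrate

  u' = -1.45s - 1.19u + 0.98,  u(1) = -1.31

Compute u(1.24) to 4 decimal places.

-1.1207

RK4: k1 = f(s_n, u_n); k2 = f(s_n + h/2, u_n + (h/2)·k1); k3 = f(s_n + h/2, u_n + (h/2)·k2); k4 = f(s_n + h, u_n + h·k3); u_{n+1} = u_n + (h/6)·(k1 + 2k2 + 2k3 + k4).
s=1.000000, u=-1.310000:
  k1 = f(1.000000, -1.310000) = 1.088900
  k2 = f(1.060000, -1.244666) = 0.924153
  k3 = f(1.060000, -1.254551) = 0.935916
  k4 = f(1.120000, -1.197690) = 0.781251
  u ← -1.310000 + (0.12/6)·(k1 + 2k2 + 2k3 + k4) = -1.198194
s=1.120000, u=-1.198194:
  k1 = f(1.120000, -1.198194) = 0.781851
  k2 = f(1.180000, -1.151283) = 0.639027
  k3 = f(1.180000, -1.159853) = 0.649225
  k4 = f(1.240000, -1.120287) = 0.515142
  u ← -1.198194 + (0.12/6)·(k1 + 2k2 + 2k3 + k4) = -1.120724
u(1.24) ≈ -1.1207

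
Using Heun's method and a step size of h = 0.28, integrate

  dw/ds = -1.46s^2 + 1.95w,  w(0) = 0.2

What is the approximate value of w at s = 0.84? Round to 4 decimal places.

0.5340

Heun: k1 = f(s_n, w_n); k2 = f(s_n + h, w_n + h·k1); w_{n+1} = w_n + (h/2)·(k1 + k2).
s=0.000000, w=0.200000:
  k1 = f(0.000000, 0.200000) = 0.390000
  k2 = f(0.280000, 0.309200) = 0.488476
  w ← 0.200000 + (0.28/2)·(0.390000 + 0.488476) = 0.322987
s=0.280000, w=0.322987:
  k1 = f(0.280000, 0.322987) = 0.515360
  k2 = f(0.560000, 0.467287) = 0.453354
  w ← 0.322987 + (0.28/2)·(0.515360 + 0.453354) = 0.458607
s=0.560000, w=0.458607:
  k1 = f(0.560000, 0.458607) = 0.436427
  k2 = f(0.840000, 0.580806) = 0.102396
  w ← 0.458607 + (0.28/2)·(0.436427 + 0.102396) = 0.534042
w(0.84) ≈ 0.5340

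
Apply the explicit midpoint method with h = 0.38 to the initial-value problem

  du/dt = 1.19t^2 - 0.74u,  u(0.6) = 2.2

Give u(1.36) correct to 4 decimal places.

2.0198

Midpoint: k1 = f(t_n, u_n); k2 = f(t_n + h/2, u_n + (h/2)·k1); u_{n+1} = u_n + h·k2.
t=0.600000, u=2.200000:
  k1 = f(0.600000, 2.200000) = -1.199600
  k2 = f(0.790000, 1.972076) = -0.716657
  u ← 2.200000 + 0.38·(-0.716657) = 1.927670
t=0.980000, u=1.927670:
  k1 = f(0.980000, 1.927670) = -0.283600
  k2 = f(1.170000, 1.873786) = 0.242389
  u ← 1.927670 + 0.38·0.242389 = 2.019778
u(1.36) ≈ 2.0198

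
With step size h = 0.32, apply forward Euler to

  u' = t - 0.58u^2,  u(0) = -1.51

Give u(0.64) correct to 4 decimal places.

-2.5244

Euler: u_{n+1} = u_n + h·f(t_n, u_n).
t=0.000000, u=-1.510000: f=-1.322458 → u ← -1.510000 + 0.32·(-1.322458) = -1.933187
t=0.320000, u=-1.933187: f=-1.847582 → u ← -1.933187 + 0.32·(-1.847582) = -2.524413
u(0.64) ≈ -2.5244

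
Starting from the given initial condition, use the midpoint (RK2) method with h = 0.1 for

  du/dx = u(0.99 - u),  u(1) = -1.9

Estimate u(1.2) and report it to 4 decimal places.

Midpoint: k1 = f(x_n, u_n); k2 = f(x_n + h/2, u_n + (h/2)·k1); u_{n+1} = u_n + h·k2.
x=1.000000, u=-1.900000:
  k1 = f(1.000000, -1.900000) = -5.491000
  k2 = f(1.050000, -2.174550) = -6.881472
  u ← -1.900000 + 0.1·(-6.881472) = -2.588147
x=1.100000, u=-2.588147:
  k1 = f(1.100000, -2.588147) = -9.260772
  k2 = f(1.150000, -3.051186) = -12.330409
  u ← -2.588147 + 0.1·(-12.330409) = -3.821188
u(1.2) ≈ -3.8212

-3.8212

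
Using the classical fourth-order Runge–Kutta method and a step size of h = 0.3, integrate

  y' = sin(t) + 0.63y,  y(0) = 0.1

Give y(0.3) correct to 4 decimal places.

0.1684

RK4: k1 = f(t_n, y_n); k2 = f(t_n + h/2, y_n + (h/2)·k1); k3 = f(t_n + h/2, y_n + (h/2)·k2); k4 = f(t_n + h, y_n + h·k3); y_{n+1} = y_n + (h/6)·(k1 + 2k2 + 2k3 + k4).
t=0.000000, y=0.100000:
  k1 = f(0.000000, 0.100000) = 0.063000
  k2 = f(0.150000, 0.109450) = 0.218392
  k3 = f(0.150000, 0.132759) = 0.233076
  k4 = f(0.300000, 0.169923) = 0.402572
  y ← 0.100000 + (0.3/6)·(k1 + 2k2 + 2k3 + k4) = 0.168425
y(0.3) ≈ 0.1684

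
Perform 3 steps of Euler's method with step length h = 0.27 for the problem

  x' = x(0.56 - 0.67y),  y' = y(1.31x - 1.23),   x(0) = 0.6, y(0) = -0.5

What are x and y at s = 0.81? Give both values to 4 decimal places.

Euler on (x,y): x_{n+1} = x_n + h·x', y_{n+1} = y_n + h·y'.
0.000000: (0.600000, -0.500000); f=(0.537000, 0.222000) → (0.744990, -0.440060)
0.270000: (0.744990, -0.440060); f=(0.636847, 0.111803) → (0.916939, -0.409873)
0.540000: (0.916939, -0.409873); f=(0.765291, 0.011809) → (1.123567, -0.406685)
(x(0.81), y(0.81)) ≈ (1.1236, -0.4067)

1.1236, -0.4067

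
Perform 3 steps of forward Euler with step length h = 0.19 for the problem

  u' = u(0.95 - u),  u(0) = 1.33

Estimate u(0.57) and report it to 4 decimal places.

Euler: u_{n+1} = u_n + h·f(x_n, u_n).
x=0.000000, u=1.330000: f=-0.505400 → u ← 1.330000 + 0.19·(-0.505400) = 1.233974
x=0.190000, u=1.233974: f=-0.350417 → u ← 1.233974 + 0.19·(-0.350417) = 1.167395
x=0.380000, u=1.167395: f=-0.253786 → u ← 1.167395 + 0.19·(-0.253786) = 1.119176
u(0.57) ≈ 1.1192

1.1192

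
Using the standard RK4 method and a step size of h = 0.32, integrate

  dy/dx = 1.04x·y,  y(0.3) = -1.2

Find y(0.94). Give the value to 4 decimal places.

RK4: k1 = f(x_n, y_n); k2 = f(x_n + h/2, y_n + (h/2)·k1); k3 = f(x_n + h/2, y_n + (h/2)·k2); k4 = f(x_n + h, y_n + h·k3); y_{n+1} = y_n + (h/6)·(k1 + 2k2 + 2k3 + k4).
x=0.300000, y=-1.200000:
  k1 = f(0.300000, -1.200000) = -0.374400
  k2 = f(0.460000, -1.259904) = -0.602738
  k3 = f(0.460000, -1.296438) = -0.620216
  k4 = f(0.620000, -1.398469) = -0.901733
  y ← -1.200000 + (0.32/6)·(k1 + 2k2 + 2k3 + k4) = -1.398509
x=0.620000, y=-1.398509:
  k1 = f(0.620000, -1.398509) = -0.901759
  k2 = f(0.780000, -1.542790) = -1.251511
  k3 = f(0.780000, -1.598751) = -1.296907
  k4 = f(0.940000, -1.813519) = -1.772896
  y ← -1.398509 + (0.32/6)·(k1 + 2k2 + 2k3 + k4) = -1.812988
y(0.94) ≈ -1.8130

-1.8130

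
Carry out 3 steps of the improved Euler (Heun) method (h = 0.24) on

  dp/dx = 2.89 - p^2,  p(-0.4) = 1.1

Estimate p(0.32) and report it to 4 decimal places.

Heun: k1 = f(x_n, p_n); k2 = f(x_n + h, p_n + h·k1); p_{n+1} = p_n + (h/2)·(k1 + k2).
x=-0.400000, p=1.100000:
  k1 = f(-0.400000, 1.100000) = 1.680000
  k2 = f(-0.160000, 1.503200) = 0.630390
  p ← 1.100000 + (0.24/2)·(1.680000 + 0.630390) = 1.377247
x=-0.160000, p=1.377247:
  k1 = f(-0.160000, 1.377247) = 0.993191
  k2 = f(0.080000, 1.615613) = 0.279796
  p ← 1.377247 + (0.24/2)·(0.993191 + 0.279796) = 1.530005
x=0.080000, p=1.530005:
  k1 = f(0.080000, 1.530005) = 0.549084
  k2 = f(0.320000, 1.661785) = 0.128469
  p ← 1.530005 + (0.24/2)·(0.549084 + 0.128469) = 1.611312
p(0.32) ≈ 1.6113

1.6113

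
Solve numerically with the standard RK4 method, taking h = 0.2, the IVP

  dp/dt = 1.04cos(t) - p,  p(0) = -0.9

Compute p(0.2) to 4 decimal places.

RK4: k1 = f(t_n, p_n); k2 = f(t_n + h/2, p_n + (h/2)·k1); k3 = f(t_n + h/2, p_n + (h/2)·k2); k4 = f(t_n + h, p_n + h·k3); p_{n+1} = p_n + (h/6)·(k1 + 2k2 + 2k3 + k4).
t=0.000000, p=-0.900000:
  k1 = f(0.000000, -0.900000) = 1.940000
  k2 = f(0.100000, -0.706000) = 1.740804
  k3 = f(0.100000, -0.725920) = 1.760724
  k4 = f(0.200000, -0.547855) = 1.567124
  p ← -0.900000 + (0.2/6)·(k1 + 2k2 + 2k3 + k4) = -0.549661
p(0.2) ≈ -0.5497

-0.5497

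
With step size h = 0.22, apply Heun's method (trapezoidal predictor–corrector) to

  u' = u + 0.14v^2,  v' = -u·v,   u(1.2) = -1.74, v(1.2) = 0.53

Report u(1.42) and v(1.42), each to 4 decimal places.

Heun on (u,v): k1 = f(s_n, state_n); k2 = f(s_n + h, state_n + h·k1); state_{n+1} = state_n + (h/2)·(k1 + k2).
1.200000: (-1.740000, 0.530000)
  k1 = (-1.700674, 0.922200)
  predictor → (-2.114148, 0.732884)
  k2 = (-2.038952, 1.549425)
  → (-2.151359, 0.801879)
(u(1.42), v(1.42)) ≈ (-2.1514, 0.8019)

-2.1514, 0.8019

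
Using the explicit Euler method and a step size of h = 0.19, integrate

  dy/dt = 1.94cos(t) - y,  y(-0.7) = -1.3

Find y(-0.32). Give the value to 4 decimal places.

Euler: y_{n+1} = y_n + h·f(t_n, y_n).
t=-0.700000, y=-1.300000: f=2.783794 → y ← -1.300000 + 0.19·2.783794 = -0.771079
t=-0.510000, y=-0.771079: f=2.464204 → y ← -0.771079 + 0.19·2.464204 = -0.302881
y(-0.32) ≈ -0.3029

-0.3029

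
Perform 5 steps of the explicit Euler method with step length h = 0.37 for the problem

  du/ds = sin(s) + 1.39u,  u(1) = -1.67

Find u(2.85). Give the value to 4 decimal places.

Euler: u_{n+1} = u_n + h·f(s_n, u_n).
s=1.000000, u=-1.670000: f=-1.479829 → u ← -1.670000 + 0.37·(-1.479829) = -2.217537
s=1.370000, u=-2.217537: f=-2.102468 → u ← -2.217537 + 0.37·(-2.102468) = -2.995450
s=1.740000, u=-2.995450: f=-3.177956 → u ← -2.995450 + 0.37·(-3.177956) = -4.171294
s=2.110000, u=-4.171294: f=-4.939980 → u ← -4.171294 + 0.37·(-4.939980) = -5.999086
s=2.480000, u=-5.999086: f=-7.724356 → u ← -5.999086 + 0.37·(-7.724356) = -8.857098
u(2.85) ≈ -8.8571

-8.8571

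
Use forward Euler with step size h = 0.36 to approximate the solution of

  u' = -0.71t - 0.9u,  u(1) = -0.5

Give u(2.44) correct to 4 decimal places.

-1.1711

Euler: u_{n+1} = u_n + h·f(t_n, u_n).
t=1.000000, u=-0.500000: f=-0.260000 → u ← -0.500000 + 0.36·(-0.260000) = -0.593600
t=1.360000, u=-0.593600: f=-0.431360 → u ← -0.593600 + 0.36·(-0.431360) = -0.748890
t=1.720000, u=-0.748890: f=-0.547199 → u ← -0.748890 + 0.36·(-0.547199) = -0.945881
t=2.080000, u=-0.945881: f=-0.625507 → u ← -0.945881 + 0.36·(-0.625507) = -1.171064
u(2.44) ≈ -1.1711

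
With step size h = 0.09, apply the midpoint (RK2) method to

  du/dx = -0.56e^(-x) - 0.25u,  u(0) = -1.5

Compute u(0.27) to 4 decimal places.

-1.5299

Midpoint: k1 = f(x_n, u_n); k2 = f(x_n + h/2, u_n + (h/2)·k1); u_{n+1} = u_n + h·k2.
x=0.000000, u=-1.500000:
  k1 = f(0.000000, -1.500000) = -0.185000
  k2 = f(0.045000, -1.508325) = -0.158277
  u ← -1.500000 + 0.09·(-0.158277) = -1.514245
x=0.090000, u=-1.514245:
  k1 = f(0.090000, -1.514245) = -0.133240
  k2 = f(0.135000, -1.520241) = -0.109221
  u ← -1.514245 + 0.09·(-0.109221) = -1.524075
x=0.180000, u=-1.524075:
  k1 = f(0.180000, -1.524075) = -0.086733
  k2 = f(0.225000, -1.527978) = -0.065175
  u ← -1.524075 + 0.09·(-0.065175) = -1.529941
u(0.27) ≈ -1.5299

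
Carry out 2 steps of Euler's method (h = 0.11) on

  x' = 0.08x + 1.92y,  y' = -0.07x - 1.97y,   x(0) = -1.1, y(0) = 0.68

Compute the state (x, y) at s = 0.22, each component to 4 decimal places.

Euler on (x,y): x_{n+1} = x_n + h·x', y_{n+1} = y_n + h·y'.
0.000000: (-1.100000, 0.680000); f=(1.217600, -1.262600) → (-0.966064, 0.541114)
0.110000: (-0.966064, 0.541114); f=(0.961654, -0.998370) → (-0.860282, 0.431293)
(x(0.22), y(0.22)) ≈ (-0.8603, 0.4313)

-0.8603, 0.4313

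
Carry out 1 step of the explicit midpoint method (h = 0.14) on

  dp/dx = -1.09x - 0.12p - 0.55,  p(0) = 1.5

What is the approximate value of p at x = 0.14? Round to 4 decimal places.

1.3880

Midpoint: k1 = f(x_n, p_n); k2 = f(x_n + h/2, p_n + (h/2)·k1); p_{n+1} = p_n + h·k2.
x=0.000000, p=1.500000:
  k1 = f(0.000000, 1.500000) = -0.730000
  k2 = f(0.070000, 1.448900) = -0.800168
  p ← 1.500000 + 0.14·(-0.800168) = 1.387976
p(0.14) ≈ 1.3880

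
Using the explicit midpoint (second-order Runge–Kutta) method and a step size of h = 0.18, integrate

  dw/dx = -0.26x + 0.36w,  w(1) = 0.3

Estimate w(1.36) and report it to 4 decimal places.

0.2242

Midpoint: k1 = f(x_n, w_n); k2 = f(x_n + h/2, w_n + (h/2)·k1); w_{n+1} = w_n + h·k2.
x=1.000000, w=0.300000:
  k1 = f(1.000000, 0.300000) = -0.152000
  k2 = f(1.090000, 0.286320) = -0.180325
  w ← 0.300000 + 0.18·(-0.180325) = 0.267542
x=1.180000, w=0.267542:
  k1 = f(1.180000, 0.267542) = -0.210485
  k2 = f(1.270000, 0.248598) = -0.240705
  w ← 0.267542 + 0.18·(-0.240705) = 0.224215
w(1.36) ≈ 0.2242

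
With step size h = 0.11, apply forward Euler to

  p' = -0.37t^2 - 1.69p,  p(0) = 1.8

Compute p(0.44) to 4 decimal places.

Euler: p_{n+1} = p_n + h·f(t_n, p_n).
t=0.000000, p=1.800000: f=-3.042000 → p ← 1.800000 + 0.11·(-3.042000) = 1.465380
t=0.110000, p=1.465380: f=-2.480969 → p ← 1.465380 + 0.11·(-2.480969) = 1.192473
t=0.220000, p=1.192473: f=-2.033188 → p ← 1.192473 + 0.11·(-2.033188) = 0.968823
t=0.330000, p=0.968823: f=-1.677603 → p ← 0.968823 + 0.11·(-1.677603) = 0.784286
p(0.44) ≈ 0.7843

0.7843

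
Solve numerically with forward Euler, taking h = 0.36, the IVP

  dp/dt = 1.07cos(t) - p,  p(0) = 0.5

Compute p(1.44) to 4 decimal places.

0.6994

Euler: p_{n+1} = p_n + h·f(t_n, p_n).
t=0.000000, p=0.500000: f=0.570000 → p ← 0.500000 + 0.36·0.570000 = 0.705200
t=0.360000, p=0.705200: f=0.296210 → p ← 0.705200 + 0.36·0.296210 = 0.811835
t=0.720000, p=0.811835: f=-0.007403 → p ← 0.811835 + 0.36·(-0.007403) = 0.809170
t=1.080000, p=0.809170: f=-0.304849 → p ← 0.809170 + 0.36·(-0.304849) = 0.699425
p(1.44) ≈ 0.6994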